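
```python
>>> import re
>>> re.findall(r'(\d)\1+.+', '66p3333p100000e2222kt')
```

['6']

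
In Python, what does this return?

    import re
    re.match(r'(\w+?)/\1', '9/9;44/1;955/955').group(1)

After group 1 captures some text, `\1` only succeeds where that same text appears again.
`re.match` only tries the pattern at the start of the string.
The match spans [0:3] → '9/9'.
Captured: group 1 = '9'.

'9'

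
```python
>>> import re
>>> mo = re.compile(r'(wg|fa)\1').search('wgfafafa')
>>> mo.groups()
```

('fa',)

A backreference is literal: `\1` must see the identical characters the first group matched.
Unlike `match`, `search` isn't anchored — it looks for the pattern anywhere in the string.
The match spans [2:6] → 'fafa'.
Captured: group 1 = 'fa'.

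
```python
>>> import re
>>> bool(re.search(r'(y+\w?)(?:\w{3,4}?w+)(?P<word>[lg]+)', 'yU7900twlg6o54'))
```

False

The pattern matches one or more of the literal 'y', then optionally a word character (captured); then 3 to 4 of a word character (lazy), then one or more of a literal 'w' (non-capturing group); then one or more of one of [lg] (captured as 'word').
`re.search` scans for the first position where the pattern succeeds.
Here no position works, so the call returns None, and `bool(None)` is False.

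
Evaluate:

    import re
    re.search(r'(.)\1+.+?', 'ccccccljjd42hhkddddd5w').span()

(0, 7)

The backreference `\1` re-matches whatever the first group consumed, character for character.
`search` walks the string left to right and returns the first match it finds.
The match spans [0:7] → 'ccccccl'.
Captured: group 1 = 'c'.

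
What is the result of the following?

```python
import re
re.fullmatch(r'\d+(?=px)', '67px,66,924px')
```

None

The lookaround is zero-width — it requires the adjacent text to match without consuming it, so the asserted text isn't part of the match.
`re.fullmatch` requires the pattern to consume the entire string.
Here the pattern can't cover the whole string, so the call returns None.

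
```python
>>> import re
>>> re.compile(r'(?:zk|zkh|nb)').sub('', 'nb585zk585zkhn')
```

Alternation tries branches left to right and keeps the first one that lets the overall match succeed at that position.
Matches: at [0:2] → 'nb'; at [5:7] → 'zk'; at [10:12] → 'zk'.
Each match is replaced by ''.

'585585hn'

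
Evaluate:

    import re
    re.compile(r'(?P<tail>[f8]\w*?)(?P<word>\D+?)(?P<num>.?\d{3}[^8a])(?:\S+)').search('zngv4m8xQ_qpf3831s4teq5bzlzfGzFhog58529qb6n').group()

'8xQ_qpf3831s4teq5bzlzfGzFhog58529qb6n'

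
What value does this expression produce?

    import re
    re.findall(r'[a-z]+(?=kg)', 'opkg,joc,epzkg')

['op', 'epz']

The `(?=…)`/`(?<=…)` assertion just peeks at neighbouring text; it doesn't advance the match position.
Since nothing is captured, `findall` lists the 2 matched substrings directly.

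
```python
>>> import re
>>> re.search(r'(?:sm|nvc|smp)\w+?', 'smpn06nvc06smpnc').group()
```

'smp'

`|` is ordered: at each position the engine commits to the first alternative that works.
The match spans [0:3] → 'smp'.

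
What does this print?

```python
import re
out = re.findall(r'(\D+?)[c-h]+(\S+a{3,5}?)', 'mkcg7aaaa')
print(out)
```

The pattern matches one or more of a non-digit (lazy) (captured); then one or more of a character in [c-h]; then one or more of a non-whitespace character, then 3 to 5 of the literal 'a' (lazy) (captured).
2 groups means the one result is a tuple of 2 captured strings — 1 here.

[('mk', '7aaaa')]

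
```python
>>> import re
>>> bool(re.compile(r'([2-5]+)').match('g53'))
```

False

The pattern matches one or more of a character in [2-5] (captured).
`re.match` won't scan ahead — the pattern has to work from the very first character.
Here the string doesn't start with a match, so the call returns None, and `bool(None)` is False.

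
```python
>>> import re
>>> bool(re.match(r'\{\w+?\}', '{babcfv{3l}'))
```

False

`re.match` won't scan ahead — the pattern has to work from the very first character.
Here the pattern fails at index 0, so the call returns None, and `bool(None)` is False.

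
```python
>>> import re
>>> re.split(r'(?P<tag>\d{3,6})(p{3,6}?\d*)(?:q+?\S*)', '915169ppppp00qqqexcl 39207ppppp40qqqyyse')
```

Pattern: 3 to 6 of a digit (captured as 'tag'); then 3 to 6 of a literal 'p' (lazy), then zero or more of a digit (captured); then one or more of a literal 'q' (lazy), then zero or more of a non-whitespace character (non-capturing group).
Matches to split on: at [0:20] → '915169ppppp00qqqexcl'; at [21:40] → '39207ppppp40qqqyyse'.
With a capturing group present, the delimiter's captured portion is kept in the result list.

['', '915169', 'ppppp00', ' ', '39207', 'ppppp40', '']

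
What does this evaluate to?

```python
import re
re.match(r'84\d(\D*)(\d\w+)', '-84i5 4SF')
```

None

`re.match` only tries the pattern at the start of the string.
Here the string doesn't start with a match, so the call returns None.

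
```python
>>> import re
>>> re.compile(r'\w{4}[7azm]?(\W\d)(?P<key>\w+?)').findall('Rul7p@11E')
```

[('@1', '1')]

This matches exactly 4 of a word character, then optionally one of [7azm]; then a non-word character, then a digit (captured); then one or more of a word character (lazy) (captured as 'key').
Because the quantifier is non-greedy, it stops expanding at the earliest point where the rest of the pattern can succeed.
Walking the string: at [1:8] match 'ul7p@11', groups = ('@1', '1').
2 groups means the one result is a tuple of 2 captured strings — 1 here.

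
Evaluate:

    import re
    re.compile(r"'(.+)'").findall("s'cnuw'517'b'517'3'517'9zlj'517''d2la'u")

["cnuw'517'b'517'3'517'9zlj'517''d2la"]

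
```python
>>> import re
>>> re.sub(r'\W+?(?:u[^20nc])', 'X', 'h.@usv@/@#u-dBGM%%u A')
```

`sub` substitutes 'X' at each match site.

'hXvXdBGMXA'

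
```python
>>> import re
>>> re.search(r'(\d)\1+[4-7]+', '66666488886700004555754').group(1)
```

'6'

The match spans [0:6] → '666664'.
Captured: group 1 = '6'.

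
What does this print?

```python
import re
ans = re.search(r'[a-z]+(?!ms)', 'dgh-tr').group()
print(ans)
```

dgh

The negative lookaround is zero-width — it rules out positions where the adjacent text would match, without consuming anything.
The match spans [0:3] → 'dgh'.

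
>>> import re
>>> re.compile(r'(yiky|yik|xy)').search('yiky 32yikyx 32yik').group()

'yiky'

Alternation tries branches left to right and keeps the first one that lets the overall match succeed at that position.
`re.search` tries every starting position until one works.
The match spans [0:4] → 'yiky'.
Captured: group 1 = 'yiky'.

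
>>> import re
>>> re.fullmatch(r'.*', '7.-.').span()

(0, 4)

This matches zero or more of any character.
`fullmatch` succeeds only if the pattern covers the string from start to end.
The match spans [0:4] → '7.-.'.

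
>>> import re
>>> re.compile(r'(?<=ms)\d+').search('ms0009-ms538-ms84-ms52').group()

'0009'

Because the assertion is zero-width, the text it checks is not consumed and won't appear in the result.
The match spans [2:6] → '0009'.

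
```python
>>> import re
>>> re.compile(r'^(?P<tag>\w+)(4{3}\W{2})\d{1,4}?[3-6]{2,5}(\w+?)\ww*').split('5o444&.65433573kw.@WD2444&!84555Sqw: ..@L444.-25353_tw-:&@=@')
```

This matches anchored at the start of the string; then one or more of a word character (captured as 'tag'); then exactly 3 of a literal '4', then exactly 2 of a non-word character (captured); then 1 to 4 of a digit (lazy), then 2 to 5 of a character in [3-6]; then one or more of a word character (lazy) (captured); then a word character, then zero or more of the literal 'w'.
The `?` after the quantifier makes it lazy — it takes as little as possible before letting the rest of the pattern try.
Matches to split on: at [0:15] → '5o444&.65433573'.
The group in the pattern means `split` returns the separators' captures alongside the pieces.

['', '5o', '444&.', '7', 'kw.@WD2444&!84555Sqw: ..@L444.-25353_tw-:&@=@']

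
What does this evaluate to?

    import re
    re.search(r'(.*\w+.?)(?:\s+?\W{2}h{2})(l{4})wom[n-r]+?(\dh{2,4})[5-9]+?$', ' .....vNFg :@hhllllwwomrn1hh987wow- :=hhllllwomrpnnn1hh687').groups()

The match spans [0:58] → ' .....vNFg :@hhllllwwomrn1hh987wow- :=hhllllwomrpnnn1hh687'.
Captured: group 1 = ' .....vNFg :@hhllllwwomrn1hh987wow-', group 2 = 'llll', group 3 = '1hh'.

(' .....vNFg :@hhllllwwomrn1hh987wow-', 'llll', '1hh')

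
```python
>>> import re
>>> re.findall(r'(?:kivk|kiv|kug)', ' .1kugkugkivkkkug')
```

The regex engine tests alternatives in the order written; an earlier branch that matches wins even if a later one would match more.
Walking the string: at [3:6] → 'kug'; at [6:9] → 'kug'; at [9:13] → 'kivk'; at [14:17] → 'kug'.
Since nothing is captured, `findall` lists the 4 matched substrings directly.

['kug', 'kug', 'kivk', 'kug']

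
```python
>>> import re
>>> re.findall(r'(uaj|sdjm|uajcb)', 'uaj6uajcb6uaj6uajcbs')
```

['uaj', 'uaj', 'uaj', 'uaj']

The regex engine tests alternatives in the order written; an earlier branch that matches wins even if a later one would match more.
`findall` collects group 1 from each match (4 total).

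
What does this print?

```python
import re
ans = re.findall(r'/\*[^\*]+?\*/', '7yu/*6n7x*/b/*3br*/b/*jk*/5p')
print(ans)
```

No capturing groups, so `findall` returns the 3 full match strings.

['/*6n7x*/', '/*3br*/', '/*jk*/']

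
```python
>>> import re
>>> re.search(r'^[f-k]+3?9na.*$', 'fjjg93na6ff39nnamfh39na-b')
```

This matches anchored at the start of the string; then one or more of a character in [f-k], then optionally a literal '3'; then the literal '9na', then zero or more of any character; then anchored at the end.
Here nothing in the string fits, so the call returns None.

None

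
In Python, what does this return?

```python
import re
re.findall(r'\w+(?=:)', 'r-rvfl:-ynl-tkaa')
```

['rvfl']

Because the assertion is zero-width, the text it checks is not consumed and won't appear in the result.
Matches: at [2:6] → 'rvfl'.
`findall` yields the raw match text (1 of them) because the pattern has no groups.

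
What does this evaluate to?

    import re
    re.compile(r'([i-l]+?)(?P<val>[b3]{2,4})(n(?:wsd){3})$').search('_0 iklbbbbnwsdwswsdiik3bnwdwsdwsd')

None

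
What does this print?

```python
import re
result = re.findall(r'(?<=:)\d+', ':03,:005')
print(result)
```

The lookaround is zero-width — it requires the adjacent text to match without consuming it, so the asserted text isn't part of the match.
Since nothing is captured, `findall` lists the 2 matched substrings directly.

['03', '005']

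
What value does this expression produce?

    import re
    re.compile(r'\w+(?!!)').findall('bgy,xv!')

['bgy', 'x']

Because the assertion is negative and zero-width, positions next to the forbidden text are skipped.
Walking the string: at [0:3] → 'bgy'; at [4:5] → 'x'.
`findall` yields the raw match text (2 of them) because the pattern has no groups.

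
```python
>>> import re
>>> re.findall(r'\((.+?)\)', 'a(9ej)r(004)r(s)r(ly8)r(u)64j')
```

Lazy quantifiers expand one character at a time until the remainder of the pattern can match.
Walking the string: at [1:6] match '(9ej)', group 1 = '9ej'; at [7:12] match '(004)', group 1 = '004'; at [13:16] match '(s)', group 1 = 's'; at [17:22] match '(ly8)', group 1 = 'ly8'; at [23:26] match '(u)', group 1 = 'u'.
One capturing group, so `findall` returns just the captured substring from each match — 5 in all.

['9ej', '004', 's', 'ly8', 'u']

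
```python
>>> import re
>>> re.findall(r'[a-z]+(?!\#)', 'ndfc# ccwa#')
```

The negative lookaround is zero-width — it rules out positions where the adjacent text would match, without consuming anything.
Walking the string: at [0:3] → 'ndf'; at [6:9] → 'ccw'.
With no groups in the pattern, `findall` gives back each whole match — 2 here.

['ndf', 'ccw']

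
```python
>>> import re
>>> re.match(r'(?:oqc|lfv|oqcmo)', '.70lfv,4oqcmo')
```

`re.match` won't scan ahead — the pattern has to work from the very first character.
Here the string doesn't start with a match, so the call returns None.

None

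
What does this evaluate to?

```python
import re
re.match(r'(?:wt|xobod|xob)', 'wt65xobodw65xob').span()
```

(0, 2)

With `match`, the pattern is implicitly anchored at the beginning.
The match spans [0:2] → 'wt'.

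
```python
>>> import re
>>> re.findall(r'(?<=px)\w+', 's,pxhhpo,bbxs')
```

Because the assertion is zero-width, the text it checks is not consumed and won't appear in the result.
Scanning left to right: at [4:8] → 'hhpo'.
With no groups in the pattern, `findall` gives back each whole match — 1 here.

['hhpo']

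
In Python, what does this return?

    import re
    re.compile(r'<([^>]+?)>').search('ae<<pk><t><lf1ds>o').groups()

('<pk',)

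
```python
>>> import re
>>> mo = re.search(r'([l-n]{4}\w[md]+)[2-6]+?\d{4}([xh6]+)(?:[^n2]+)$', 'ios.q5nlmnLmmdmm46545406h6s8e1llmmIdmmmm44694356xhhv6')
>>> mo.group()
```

'nlmnLmmdmm46545406h6s8e1llmmIdmmmm44694356xhhv6'

The pattern matches exactly 4 of a character in [l-n], then a word character, then one or more of one of [md] (captured); then one or more of a character in [2-6] (lazy), then exactly 4 of a digit; then one or more of one of [xh6] (captured); then one or more of any character except [n2] (non-capturing group); then anchored at the end.
Unlike `match`, `search` isn't anchored — it looks for the pattern anywhere in the string.
The match spans [6:53] → 'nlmnLmmdmm46545406h6s8e1llmmIdmmmm44694356xhhv6'.
Captured: group 1 = 'nlmnLmmdmm', group 2 = '6h6'.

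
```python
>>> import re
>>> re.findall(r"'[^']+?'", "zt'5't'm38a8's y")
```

["'5'", "'m38a8'"]

`findall` yields the raw match text (2 of them) because the pattern has no groups.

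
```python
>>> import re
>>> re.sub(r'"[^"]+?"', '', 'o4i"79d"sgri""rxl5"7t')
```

Matches: at [3:8] → '"79d"'; at [13:19] → '"rxl5"'.
Each match is replaced by ''.

'o4isgri"7t'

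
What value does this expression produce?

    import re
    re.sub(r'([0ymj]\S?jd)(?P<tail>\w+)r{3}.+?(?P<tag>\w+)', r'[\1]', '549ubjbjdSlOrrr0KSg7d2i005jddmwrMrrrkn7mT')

'549ub[jbjd]'

Pattern: one of [0ymj], then optionally a non-whitespace character, then the literal 'jd' (captured); then one or more of a word character (captured as 'tail'); then exactly 3 of the literal 'r', then one or more of any character (lazy); then one or more of a word character (captured as 'tag').
Matches: at [5:41] → 'jbjdSlOrrr0KSg7d2i005jddmwrMrrrkn7mT'.
The replacement refers to a captured group, so each match is rewritten using its own captured text.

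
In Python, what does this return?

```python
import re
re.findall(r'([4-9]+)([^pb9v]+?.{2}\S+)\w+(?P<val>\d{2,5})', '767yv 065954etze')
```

[('767', 'yv 065', '54')]

This matches one or more of a character in [4-9] (captured); then one or more of any character except [pb9v] (lazy), then exactly 2 of any character, then one or more of a non-whitespace character (captured); then one or more of a word character; then 2 to 5 of a digit (captured as 'val').
Scanning left to right: at [0:12] match '767yv 065954', groups = ('767', 'yv 065', '54').
3 groups means the one result is a tuple of 3 captured strings — 1 here.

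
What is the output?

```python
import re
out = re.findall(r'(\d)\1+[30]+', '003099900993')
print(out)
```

`\1` is not a pattern — it's the concrete string captured by group 1, re-applied verbatim.
One capturing group, so `findall` returns just the captured substring from each match — 3 in all.

['0', '9', '9']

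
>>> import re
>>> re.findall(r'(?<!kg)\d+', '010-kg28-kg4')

['010', '8']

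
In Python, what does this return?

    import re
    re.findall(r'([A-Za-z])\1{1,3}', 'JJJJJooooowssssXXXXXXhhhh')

After group 1 captures some text, `\1` only succeeds where that same text appears again.
Walking the string: at [0:4] match 'JJJJ', group 1 = 'J'; at [5:9] match 'oooo', group 1 = 'o'; at [11:15] match 'ssss', group 1 = 's'; at [15:19] match 'XXXX', group 1 = 'X'; at [19:21] match 'XX', group 1 = 'X'; ….
One capturing group, so `findall` returns just the captured substring from each match — 6 in all.

['J', 'o', 's', 'X', 'X', 'h']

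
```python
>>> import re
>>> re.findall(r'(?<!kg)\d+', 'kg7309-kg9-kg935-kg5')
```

['309', '35']

The negative lookahead/lookbehind blocks any match where the forbidden context is present.
With no groups in the pattern, `findall` gives back each whole match — 2 here.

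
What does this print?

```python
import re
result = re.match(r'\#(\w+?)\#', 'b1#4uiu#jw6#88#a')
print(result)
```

`match` is anchored at position 0; if the pattern doesn't fit there, it returns None.
Here the pattern fails at index 0, so the call returns None.

None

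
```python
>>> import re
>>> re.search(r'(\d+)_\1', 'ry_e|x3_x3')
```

None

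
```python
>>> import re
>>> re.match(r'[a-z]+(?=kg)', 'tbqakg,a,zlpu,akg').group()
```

With `match`, the pattern is implicitly anchored at the beginning.
The match spans [0:4] → 'tbqa'.

'tbqa'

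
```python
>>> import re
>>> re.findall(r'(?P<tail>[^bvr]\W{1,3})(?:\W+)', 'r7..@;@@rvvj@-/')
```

['7..@', 'j@-']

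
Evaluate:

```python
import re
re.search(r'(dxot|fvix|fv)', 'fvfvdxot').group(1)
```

'fv'

The match spans [0:2] → 'fv'.
Captured: group 1 = 'fv'.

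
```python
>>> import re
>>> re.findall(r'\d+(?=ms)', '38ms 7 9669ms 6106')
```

Because the assertion is zero-width, the text it checks is not consumed and won't appear in the result.
Walking the string: at [0:2] → '38'; at [7:11] → '9669'.
With no groups in the pattern, `findall` gives back each whole match — 2 here.

['38', '9669']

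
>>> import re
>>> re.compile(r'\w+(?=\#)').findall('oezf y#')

The `(?=…)`/`(?<=…)` assertion just peeks at neighbouring text; it doesn't advance the match position.
Matches: at [5:6] → 'y'.
Since nothing is captured, `findall` lists the 1 matched substring directly.

['y']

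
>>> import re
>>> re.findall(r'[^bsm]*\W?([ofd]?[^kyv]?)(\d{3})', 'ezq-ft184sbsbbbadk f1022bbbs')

[('', '184'), ('', '022')]

The pattern matches zero or more of any character except [bsm], then optionally a non-word character; then optionally one of [ofd], then optionally any character except [kyv] (captured); then exactly 3 of a digit (captured).
Walking the string: at [0:9] match 'ezq-ft184', groups = ('', '184'); at [15:24] match 'adk f1022', groups = ('', '022').
2 groups means each result is a tuple of 2 captured strings — 2 here.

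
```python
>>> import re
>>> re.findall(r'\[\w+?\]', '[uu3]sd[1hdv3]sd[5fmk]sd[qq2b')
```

Matches: at [0:5] → '[uu3]'; at [7:14] → '[1hdv3]'; at [16:22] → '[5fmk]'.
`findall` yields the raw match text (3 of them) because the pattern has no groups.

['[uu3]', '[1hdv3]', '[5fmk]']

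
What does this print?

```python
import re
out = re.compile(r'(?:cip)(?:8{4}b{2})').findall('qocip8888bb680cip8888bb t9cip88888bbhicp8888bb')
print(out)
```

['cip8888bb', 'cip8888bb']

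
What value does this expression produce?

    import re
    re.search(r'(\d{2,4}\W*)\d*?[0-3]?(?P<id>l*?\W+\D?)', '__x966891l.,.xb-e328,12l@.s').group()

Pattern: 2 to 4 of a digit, then zero or more of a non-word character (captured); then zero or more of a digit (lazy), then optionally a character in [0-3]; then zero or more of a literal 'l' (lazy), then one or more of a non-word character, then optionally a non-digit (captured as 'id').
`search` walks the string left to right and returns the first match it finds.
The match spans [3:14] → '966891l.,.x'.
Captured: group 1 = '9668', group 2 = 'l.,.x'.

'966891l.,.x'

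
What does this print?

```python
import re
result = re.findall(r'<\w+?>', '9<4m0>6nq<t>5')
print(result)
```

Walking the string: at [1:6] → '<4m0>'; at [9:12] → '<t>'.
With no groups in the pattern, `findall` gives back each whole match — 2 here.

['<4m0>', '<t>']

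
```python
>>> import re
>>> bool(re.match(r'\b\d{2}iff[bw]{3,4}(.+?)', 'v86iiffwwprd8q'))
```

`re.match` won't scan ahead — the pattern has to work from the very first character.
Here the string doesn't start with a match, so the call returns None, and `bool(None)` is False.

False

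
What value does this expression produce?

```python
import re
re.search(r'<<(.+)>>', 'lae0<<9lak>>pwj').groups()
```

('9lak',)

The match spans [4:12] → '<<9lak>>'.
Captured: group 1 = '9lak'.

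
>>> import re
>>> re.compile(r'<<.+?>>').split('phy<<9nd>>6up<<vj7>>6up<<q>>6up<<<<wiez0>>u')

['phy', '6up', '6up', '6up', 'u']

A `+?`/`*?`/`{m,n}?` starts at its minimum and grows only as far as needed for what follows to match.
Matches to split on: at [3:10] → '<<9nd>>'; at [13:20] → '<<vj7>>'; at [23:28] → '<<q>>'; at [31:42] → '<<<<wiez0>>'.
Each match becomes a cut point; 5 segments remain.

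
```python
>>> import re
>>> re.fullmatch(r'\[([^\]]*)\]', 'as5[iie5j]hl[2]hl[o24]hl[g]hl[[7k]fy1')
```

`re.fullmatch` requires the pattern to consume the entire string.
Here the pattern can't cover the whole string, so the call returns None.

None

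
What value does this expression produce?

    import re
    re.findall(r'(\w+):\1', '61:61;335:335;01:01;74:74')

['61', '335', '01', '74']

A backreference is literal: `\1` must see the identical characters the first group matched.
Matches: at [0:5] match '61:61', group 1 = '61'; at [6:13] match '335:335', group 1 = '335'; at [14:19] match '01:01', group 1 = '01'; at [20:25] match '74:74', group 1 = '74'.
With a single group, `findall` returns only what that group captured — 4 items.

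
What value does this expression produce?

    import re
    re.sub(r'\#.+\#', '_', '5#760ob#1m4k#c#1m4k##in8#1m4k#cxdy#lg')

'5_lg'

Every occurrence is swapped for '_'.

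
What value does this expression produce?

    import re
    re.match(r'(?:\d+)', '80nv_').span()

(0, 2)

`re.match` won't scan ahead — the pattern has to work from the very first character.
The match spans [0:2] → '80'.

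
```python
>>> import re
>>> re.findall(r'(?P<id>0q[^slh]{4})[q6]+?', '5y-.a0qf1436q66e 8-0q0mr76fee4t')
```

`findall` collects group 1 from each match (2 total).

['0qf143', '0q0mr7']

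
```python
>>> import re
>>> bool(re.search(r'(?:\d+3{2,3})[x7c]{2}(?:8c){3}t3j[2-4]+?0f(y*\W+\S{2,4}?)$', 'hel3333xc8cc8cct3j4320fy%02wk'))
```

The pattern matches one or more of a digit, then 2 to 3 of a literal '3' (non-capturing group); then exactly 2 of one of [x7c], then the literal '8c' repeated 3 times, then the literal 't3j'; then one or more of a character in [2-4] (lazy), then the literal '0f'; then zero or more of the literal 'y', then one or more of a non-word character, then 2 to 4 of a non-whitespace character (lazy) (captured); then anchored at the end.
`search` walks the string left to right and returns the first match it finds.
Here no position works, so the call returns None, and `bool(None)` is False.

False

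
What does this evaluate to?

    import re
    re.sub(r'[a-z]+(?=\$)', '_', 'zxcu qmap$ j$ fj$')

'zxcu _$ _$ _$'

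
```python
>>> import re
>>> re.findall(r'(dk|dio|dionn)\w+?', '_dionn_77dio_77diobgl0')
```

Alternation isn't longest-match — the leftmost alternative that fits at this position is chosen.
Scanning left to right: at [1:5] match 'dion', group 1 = 'dio'; at [9:13] match 'dio_', group 1 = 'dio'; at [15:19] match 'diob', group 1 = 'dio'.
`findall` collects group 1 from each match (3 total).

['dio', 'dio', 'dio']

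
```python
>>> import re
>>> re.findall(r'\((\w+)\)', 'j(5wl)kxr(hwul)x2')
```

['5wl', 'hwul']

Because there's exactly one group, `findall` drops the full match and keeps group 1 from each hit.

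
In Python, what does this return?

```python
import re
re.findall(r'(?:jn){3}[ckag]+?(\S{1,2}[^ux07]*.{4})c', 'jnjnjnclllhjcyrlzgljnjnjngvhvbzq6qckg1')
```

['lllhjcyrlzgljnjnjngvhvbzq6q']

With a single group, `findall` returns only what that group captured — 1 item.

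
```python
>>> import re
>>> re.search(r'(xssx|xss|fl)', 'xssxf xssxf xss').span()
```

Alternation isn't longest-match — the leftmost alternative that fits at this position is chosen.
`search` walks the string left to right and returns the first match it finds.
The match spans [0:4] → 'xssx'.
Captured: group 1 = 'xssx'.

(0, 4)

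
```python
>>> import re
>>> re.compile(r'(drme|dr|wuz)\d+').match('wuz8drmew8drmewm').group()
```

'wuz8'

`match` is anchored at position 0; if the pattern doesn't fit there, it returns None.
The match spans [0:4] → 'wuz8'.
Captured: group 1 = 'wuz'.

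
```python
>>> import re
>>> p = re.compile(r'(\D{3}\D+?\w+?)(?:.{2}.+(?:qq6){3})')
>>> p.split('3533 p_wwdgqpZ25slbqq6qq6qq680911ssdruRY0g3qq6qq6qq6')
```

The pattern matches exactly 3 of a non-digit, then one or more of a non-digit (lazy), then one or more of a word character (lazy) (captured); then exactly 2 of any character, then one or more of any character, then the literal 'qq6' repeated 3 times (non-capturing group).
The group in the pattern means `split` returns the separators' captures alongside the pieces.

['3533', ' p_ww', '']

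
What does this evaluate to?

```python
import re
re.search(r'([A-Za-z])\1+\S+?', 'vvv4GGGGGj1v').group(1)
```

'v'

The match spans [0:4] → 'vvv4'.
Captured: group 1 = 'v'.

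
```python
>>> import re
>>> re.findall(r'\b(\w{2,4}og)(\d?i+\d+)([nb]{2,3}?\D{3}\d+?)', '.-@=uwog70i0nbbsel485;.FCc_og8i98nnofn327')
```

[('FCc_og', '8i98', 'nnofn3')]

The pattern matches a word boundary (`\b`, zero-width); then 2 to 4 of a word character, then the literal 'og' (captured); then optionally a digit, then one or more of the literal 'i', then one or more of a digit (captured); then 2 to 3 of one of [nb] (lazy), then exactly 3 of a non-digit, then one or more of a digit (lazy) (captured).
A non-greedy quantifier consumes as few characters as it can — just enough that the remainder of the pattern still matches from where it stops; whatever follows it matches normally.
Matches: at [23:39] match 'FCc_og8i98nnofn3', groups = ('FCc_og', '8i98', 'nnofn3').
Multiple groups make `findall` return tuples — one 3-tuple for the one match.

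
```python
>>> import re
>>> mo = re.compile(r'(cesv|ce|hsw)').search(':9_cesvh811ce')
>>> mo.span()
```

Alternation isn't longest-match — the leftmost alternative that fits at this position is chosen.
The match spans [3:7] → 'cesv'.

(3, 7)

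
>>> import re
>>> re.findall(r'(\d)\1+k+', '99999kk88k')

['9', '8']

The backreference `\1` re-matches whatever the first group consumed, character for character.
Scanning left to right: at [0:7] match '99999kk', group 1 = '9'; at [7:10] match '88k', group 1 = '8'.
`findall` collects group 1 from each match (2 total).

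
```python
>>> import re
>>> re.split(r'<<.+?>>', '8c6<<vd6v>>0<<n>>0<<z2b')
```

A non-greedy quantifier consumes as few characters as it can — just enough that the remainder of the pattern still matches from where it stops; whatever follows it matches normally.
Matches to split on: at [3:11] → '<<vd6v>>'; at [12:17] → '<<n>>'.
The string is cut at each match, leaving 3 pieces.

['8c6', '0', '0<<z2b']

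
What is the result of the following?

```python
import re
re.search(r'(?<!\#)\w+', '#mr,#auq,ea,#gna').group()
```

A negative assertion filters positions out without eating any characters.
The match spans [2:3] → 'r'.

'r'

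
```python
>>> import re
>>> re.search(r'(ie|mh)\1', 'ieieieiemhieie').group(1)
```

'ie'

The backreference `\1` re-matches whatever the first group consumed, character for character.
Unlike `match`, `search` isn't anchored — it looks for the pattern anywhere in the string.
The match spans [0:4] → 'ieie'.
Captured: group 1 = 'ie'.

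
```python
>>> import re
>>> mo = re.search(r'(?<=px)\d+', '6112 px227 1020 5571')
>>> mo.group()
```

'227'

Because the assertion is zero-width, the text it checks is not consumed and won't appear in the result.
Unlike `match`, `search` isn't anchored — it looks for the pattern anywhere in the string.
The match spans [7:10] → '227'.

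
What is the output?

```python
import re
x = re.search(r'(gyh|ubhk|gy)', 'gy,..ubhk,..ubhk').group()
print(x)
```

gy

`re.search` tries every starting position until one works.
The match spans [0:2] → 'gy'.
Captured: group 1 = 'gy'.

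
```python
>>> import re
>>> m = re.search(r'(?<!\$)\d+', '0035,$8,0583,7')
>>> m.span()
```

(0, 4)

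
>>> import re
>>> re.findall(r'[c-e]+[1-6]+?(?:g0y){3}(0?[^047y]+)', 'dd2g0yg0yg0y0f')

['0f']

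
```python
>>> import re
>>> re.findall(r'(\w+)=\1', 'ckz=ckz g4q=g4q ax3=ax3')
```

The backreference `\1` re-matches whatever the first group consumed, character for character.
With a single group, `findall` returns only what that group captured — 3 items.

['ckz', 'g4q', 'ax3']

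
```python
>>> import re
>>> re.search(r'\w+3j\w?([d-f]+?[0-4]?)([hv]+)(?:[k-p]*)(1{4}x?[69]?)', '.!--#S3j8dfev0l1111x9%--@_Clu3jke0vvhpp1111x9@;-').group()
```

'_Clu3jke0vvhpp1111x9'

The pattern matches one or more of a word character, then the literal '3j', then optionally a word character; then one or more of a character in [d-f] (lazy), then optionally a character in [0-4] (captured); then one or more of one of [hv] (captured); then zero or more of a character in [k-p] (non-capturing group); then exactly 4 of the literal '1', then optionally a literal 'x', then optionally one of [69] (captured).
`search` walks the string left to right and returns the first match it finds.
The match spans [25:45] → '_Clu3jke0vvhpp1111x9'.
Captured: group 1 = 'e0', group 2 = 'vvh', group 3 = '1111x9'.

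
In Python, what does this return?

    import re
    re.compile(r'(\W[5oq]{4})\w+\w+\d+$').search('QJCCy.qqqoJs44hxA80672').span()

This matches a non-word character, then exactly 4 of one of [5oq] (captured); then one or more of a word character; then one or more of a word character, then one or more of a digit; then anchored at the end.
`search` walks the string left to right and returns the first match it finds.
The match spans [5:22] → '.qqqoJs44hxA80672'.
Captured: group 1 = '.qqqo'.

(5, 22)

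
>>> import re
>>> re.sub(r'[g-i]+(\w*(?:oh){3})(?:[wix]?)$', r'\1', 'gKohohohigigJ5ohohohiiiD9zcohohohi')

'KohohohigigJ5ohohohiiiD9zcohohoh'

The pattern matches one or more of a character in [g-i]; then zero or more of a word character, then the literal 'oh' repeated 3 times (captured); then optionally one of [wix] (non-capturing group); then anchored at the end.
Matches: at [0:34] → 'gKohohohigigJ5ohohohiiiD9zcohohohi'.
Each match is replaced using the text its own group 1 captured.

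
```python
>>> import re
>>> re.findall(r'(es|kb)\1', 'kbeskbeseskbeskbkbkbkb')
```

['es', 'kb', 'kb']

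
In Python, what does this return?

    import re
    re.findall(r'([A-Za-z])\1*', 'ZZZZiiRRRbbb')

['Z', 'i', 'R', 'b']

`\1` has to match the exact text group 1 already captured.
Scanning left to right: at [0:4] match 'ZZZZ', group 1 = 'Z'; at [4:6] match 'ii', group 1 = 'i'; at [6:9] match 'RRR', group 1 = 'R'; at [9:12] match 'bbb', group 1 = 'b'.
Because there's exactly one group, `findall` drops the full match and keeps group 1 from each hit.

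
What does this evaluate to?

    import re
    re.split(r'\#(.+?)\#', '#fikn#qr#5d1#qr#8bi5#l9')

['', 'fikn', 'qr', '5d1', 'qr', '8bi5', 'l9']

Lazy quantifiers expand one character at a time until the remainder of the pattern can match.
Matches to split on: at [0:6] → '#fikn#'; at [8:13] → '#5d1#'; at [15:21] → '#8bi5#'.
`re.split` interleaves the captured-group text with the surrounding fragments.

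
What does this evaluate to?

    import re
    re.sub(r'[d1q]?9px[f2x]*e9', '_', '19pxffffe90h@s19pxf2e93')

'_0h@s_3'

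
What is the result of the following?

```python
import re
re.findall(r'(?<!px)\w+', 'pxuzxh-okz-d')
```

['pxuzxh', 'okz', 'd']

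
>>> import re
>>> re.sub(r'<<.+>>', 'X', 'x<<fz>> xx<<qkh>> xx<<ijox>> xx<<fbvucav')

Matches: at [1:28] → '<<fz>> xx<<qkh>> xx<<ijox>>'.
Every occurrence is swapped for 'X'.

'xX xx<<fbvucav'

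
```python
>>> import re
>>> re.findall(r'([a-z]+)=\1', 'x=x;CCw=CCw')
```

['x']

`\1` has to match the exact text group 1 already captured.
Matches: at [0:3] match 'x=x', group 1 = 'x'.
With a single group, `findall` returns only what that group captured — 1 item.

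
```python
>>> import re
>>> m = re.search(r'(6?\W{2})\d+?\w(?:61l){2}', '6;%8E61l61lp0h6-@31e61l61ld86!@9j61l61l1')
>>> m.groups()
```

This matches optionally the literal '6', then exactly 2 of a non-word character (captured); then one or more of a digit (lazy); then a word character, then the literal '61l' repeated 2 times.
`search` walks the string left to right and returns the first match it finds.
The match spans [0:11] → '6;%8E61l61l'.
Captured: group 1 = '6;%'.

('6;%',)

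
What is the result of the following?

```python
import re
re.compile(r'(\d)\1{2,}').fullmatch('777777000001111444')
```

`\1` has to match the exact text group 1 already captured.
`fullmatch` succeeds only if the pattern covers the string from start to end.
Here the pattern can't cover the whole string, so the call returns None.

None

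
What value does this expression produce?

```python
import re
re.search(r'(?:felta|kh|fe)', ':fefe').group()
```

`re.search` tries every starting position until one works.
The match spans [1:3] → 'fe'.

'fe'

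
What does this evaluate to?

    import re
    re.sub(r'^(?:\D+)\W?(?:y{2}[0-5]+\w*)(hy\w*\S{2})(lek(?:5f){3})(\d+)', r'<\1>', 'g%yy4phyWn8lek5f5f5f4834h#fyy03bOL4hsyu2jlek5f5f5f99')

'<hyWn8>h#fyy03bOL4hsyu2jlek5f5f5f99'

This matches anchored at the start of the string; then one or more of a non-digit (non-capturing group); then optionally a non-word character; then exactly 2 of a literal 'y', then one or more of a character in [0-5], then zero or more of a word character (non-capturing group); then the literal 'hy', then zero or more of a word character, then exactly 2 of a non-whitespace character (captured); then the literal 'lek', then the literal '5f' repeated 3 times (captured); then one or more of a digit (captured).
`\1` in the replacement pulls in group 1's text for each match.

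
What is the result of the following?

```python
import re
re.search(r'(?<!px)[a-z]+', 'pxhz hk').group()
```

'pxhz'

`(?!…)`/`(?<!…)` only lets a position through if the neighbouring text does NOT match; no characters are consumed.
`re.search` scans for the first position where the pattern succeeds.
The match spans [0:4] → 'pxhz'.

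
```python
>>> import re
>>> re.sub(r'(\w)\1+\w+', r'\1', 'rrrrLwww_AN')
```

The backreference `\1` re-matches whatever the first group consumed, character for character.
Matches: at [0:11] → 'rrrrLwww_AN'.
`\1` in the replacement pulls in group 1's text for each match.

'r'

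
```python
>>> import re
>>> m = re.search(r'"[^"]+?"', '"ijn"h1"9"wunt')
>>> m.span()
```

(0, 5)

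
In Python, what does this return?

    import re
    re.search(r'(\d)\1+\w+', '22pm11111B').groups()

The match spans [0:10] → '22pm11111B'.
Captured: group 1 = '2'.

('2',)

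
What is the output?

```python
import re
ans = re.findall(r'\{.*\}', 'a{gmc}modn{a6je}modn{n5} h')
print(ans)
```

['{gmc}modn{a6je}modn{n5}']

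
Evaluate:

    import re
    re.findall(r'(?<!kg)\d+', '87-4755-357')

['87', '4755', '357']

Because the assertion is negative and zero-width, positions next to the forbidden text are skipped.
Since nothing is captured, `findall` lists the 3 matched substrings directly.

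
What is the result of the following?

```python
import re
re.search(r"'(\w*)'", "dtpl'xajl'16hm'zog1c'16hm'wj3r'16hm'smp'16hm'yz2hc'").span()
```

The match spans [4:10] → "'xajl'".

(4, 10)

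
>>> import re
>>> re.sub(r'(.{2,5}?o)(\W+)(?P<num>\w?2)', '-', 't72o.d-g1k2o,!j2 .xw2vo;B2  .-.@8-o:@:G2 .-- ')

`sub` substitutes '-' at each match site.

't72o.d- -  .- .-- '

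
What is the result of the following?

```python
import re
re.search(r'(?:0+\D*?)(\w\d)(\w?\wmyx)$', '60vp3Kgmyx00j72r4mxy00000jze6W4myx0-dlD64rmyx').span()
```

This matches one or more of the literal '0', then zero or more of a non-digit (lazy) (non-capturing group); then a word character, then a digit (captured); then optionally a word character, then a word character, then the literal 'myx' (captured); then anchored at the end.
Unlike `match`, `search` isn't anchored — it looks for the pattern anywhere in the string.
The match spans [34:45] → '0-dlD64rmyx'.
Captured: group 1 = 'D6', group 2 = '4rmyx'.

(34, 45)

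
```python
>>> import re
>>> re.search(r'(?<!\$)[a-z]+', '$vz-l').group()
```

'z'

The negative lookahead/lookbehind blocks any match where the forbidden context is present.
Unlike `match`, `search` isn't anchored — it looks for the pattern anywhere in the string.
The match spans [2:3] → 'z'.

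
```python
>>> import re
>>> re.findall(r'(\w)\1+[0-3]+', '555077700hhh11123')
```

A backreference is literal: `\1` must see the identical characters the first group matched.
Because there's exactly one group, `findall` drops the full match and keeps group 1 from each hit.

['5', '7', 'h']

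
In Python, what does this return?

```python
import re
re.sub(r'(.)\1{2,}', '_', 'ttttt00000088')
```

'__88'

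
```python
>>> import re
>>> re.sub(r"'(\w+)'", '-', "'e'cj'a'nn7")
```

Every occurrence is swapped for '-'.

'-cj-nn7'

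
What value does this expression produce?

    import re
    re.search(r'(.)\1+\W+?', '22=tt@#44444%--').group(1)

'2'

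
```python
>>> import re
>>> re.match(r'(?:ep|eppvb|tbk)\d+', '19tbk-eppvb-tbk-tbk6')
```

None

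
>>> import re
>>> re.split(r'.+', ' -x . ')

Each match becomes a cut point; 2 segments remain.

['', '']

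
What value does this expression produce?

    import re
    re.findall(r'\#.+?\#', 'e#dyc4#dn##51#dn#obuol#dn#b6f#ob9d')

['#dyc4#', '##51#', '#obuol#', '#b6f#']

With the lazy modifier that quantifier settles for the fewest repetitions that let the rest of the pattern succeed (the atoms after it are unaffected and can still be greedy).
Walking the string: at [1:7] → '#dyc4#'; at [9:14] → '##51#'; at [16:23] → '#obuol#'; at [25:30] → '#b6f#'.
Since nothing is captured, `findall` lists the 4 matched substrings directly.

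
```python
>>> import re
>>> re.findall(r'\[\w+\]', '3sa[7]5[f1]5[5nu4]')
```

['[7]', '[f1]', '[5nu4]']

Scanning left to right: at [3:6] → '[7]'; at [7:11] → '[f1]'; at [12:18] → '[5nu4]'.
Since nothing is captured, `findall` lists the 3 matched substrings directly.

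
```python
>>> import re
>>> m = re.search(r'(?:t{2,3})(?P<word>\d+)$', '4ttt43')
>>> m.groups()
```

('43',)

This matches 2 to 3 of a literal 't' (non-capturing group); then one or more of a digit (captured as 'word'); then anchored at the end.
`search` walks the string left to right and returns the first match it finds.
The match spans [1:6] → 'ttt43'.
Captured: group 1 = '43'.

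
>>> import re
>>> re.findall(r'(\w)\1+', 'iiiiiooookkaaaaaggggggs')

`\1` is not a pattern — it's the concrete string captured by group 1, re-applied verbatim.
Walking the string: at [0:5] match 'iiiii', group 1 = 'i'; at [5:9] match 'oooo', group 1 = 'o'; at [9:11] match 'kk', group 1 = 'k'; at [11:16] match 'aaaaa', group 1 = 'a'; at [16:22] match 'gggggg', group 1 = 'g'.
With a single group, `findall` returns only what that group captured — 5 items.

['i', 'o', 'k', 'a', 'g']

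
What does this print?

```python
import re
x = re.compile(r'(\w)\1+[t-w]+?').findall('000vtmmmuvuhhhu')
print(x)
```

['0', 'm', 'h']

`\1` is not a pattern — it's the concrete string captured by group 1, re-applied verbatim.
`findall` collects group 1 from each match (3 total).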